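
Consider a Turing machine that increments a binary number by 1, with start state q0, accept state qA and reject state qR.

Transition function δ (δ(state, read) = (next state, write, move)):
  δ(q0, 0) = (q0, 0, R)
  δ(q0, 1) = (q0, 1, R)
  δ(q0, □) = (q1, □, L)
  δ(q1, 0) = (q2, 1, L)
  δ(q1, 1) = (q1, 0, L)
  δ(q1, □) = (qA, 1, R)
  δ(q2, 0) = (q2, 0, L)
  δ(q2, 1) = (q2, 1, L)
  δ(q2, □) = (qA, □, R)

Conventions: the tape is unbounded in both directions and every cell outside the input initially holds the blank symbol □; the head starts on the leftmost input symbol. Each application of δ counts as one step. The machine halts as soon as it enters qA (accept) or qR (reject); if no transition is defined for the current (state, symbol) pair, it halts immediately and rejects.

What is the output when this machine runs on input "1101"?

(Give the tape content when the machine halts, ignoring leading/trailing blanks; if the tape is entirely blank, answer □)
Step 0: [q0]1101 (head at position 0)
Step 1: δ(q0, 1) = (q0, 1, R)  ⊢  1[q0]101 (head at position 1)
Step 2: δ(q0, 1) = (q0, 1, R)  ⊢  11[q0]01 (head at position 2)
Step 3: δ(q0, 0) = (q0, 0, R)  ⊢  110[q0]1 (head at position 3)
Step 4: δ(q0, 1) = (q0, 1, R)  ⊢  1101[q0]□ (head at position 4)
Step 5: δ(q0, □) = (q1, □, L)  ⊢  110[q1]1□ (head at position 3)
Step 6: δ(q1, 1) = (q1, 0, L)  ⊢  11[q1]00□ (head at position 2)
Step 7: δ(q1, 0) = (q2, 1, L)  ⊢  1[q2]110□ (head at position 1)
Step 8: δ(q2, 1) = (q2, 1, L)  ⊢  [q2]1110□ (head at position 0)
Step 9: δ(q2, 1) = (q2, 1, L)  ⊢  [q2]□1110□ (head at position -1)
Step 10: δ(q2, □) = (qA, □, R)  ⊢  □[qA]1110□ (head at position 0)
The machine is in qA, so it halts and accepts.
Tape content when halted (ignoring surrounding blanks): 1110

Final answer: Output: 1110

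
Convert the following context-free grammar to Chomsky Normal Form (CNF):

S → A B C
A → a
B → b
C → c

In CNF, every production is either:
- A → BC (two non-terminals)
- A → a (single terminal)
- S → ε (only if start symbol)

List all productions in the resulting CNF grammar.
The grammar has no ε-productions or unit productions to eliminate.
A → a is already in CNF (single terminal) – keep it.
B → b is already in CNF (single terminal) – keep it.
C → c is already in CNF (single terminal) – keep it.
S → A B C has 3 symbols on the right: break it into binary productions S → A X0, X0 → B C.
Resulting CNF grammar (5 productions): A → a; B → b; C → c; S → A X0; X0 → B C

Final answer: A → a; B → b; C → c; S → A X0; X0 → B C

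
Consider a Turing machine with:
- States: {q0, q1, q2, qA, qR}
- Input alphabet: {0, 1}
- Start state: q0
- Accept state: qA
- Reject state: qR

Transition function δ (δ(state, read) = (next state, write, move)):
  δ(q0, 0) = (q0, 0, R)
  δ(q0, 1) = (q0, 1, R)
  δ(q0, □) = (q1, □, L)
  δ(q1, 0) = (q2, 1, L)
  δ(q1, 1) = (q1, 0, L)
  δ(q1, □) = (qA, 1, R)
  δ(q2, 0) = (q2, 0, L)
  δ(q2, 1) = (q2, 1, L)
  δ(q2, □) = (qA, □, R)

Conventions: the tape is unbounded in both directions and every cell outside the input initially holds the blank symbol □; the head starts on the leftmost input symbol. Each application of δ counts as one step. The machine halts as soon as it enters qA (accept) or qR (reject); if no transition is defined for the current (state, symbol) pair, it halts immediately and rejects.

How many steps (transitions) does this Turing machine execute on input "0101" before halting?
Step 0: [q0]0101 (head at position 0)
Step 1: δ(q0, 0) = (q0, 0, R)  ⊢  0[q0]101 (head at position 1)
Step 2: δ(q0, 1) = (q0, 1, R)  ⊢  01[q0]01 (head at position 2)
Step 3: δ(q0, 0) = (q0, 0, R)  ⊢  010[q0]1 (head at position 3)
Step 4: δ(q0, 1) = (q0, 1, R)  ⊢  0101[q0]□ (head at position 4)
Step 5: δ(q0, □) = (q1, □, L)  ⊢  010[q1]1□ (head at position 3)
Step 6: δ(q1, 1) = (q1, 0, L)  ⊢  01[q1]00□ (head at position 2)
Step 7: δ(q1, 0) = (q2, 1, L)  ⊢  0[q2]110□ (head at position 1)
Step 8: δ(q2, 1) = (q2, 1, L)  ⊢  [q2]0110□ (head at position 0)
Step 9: δ(q2, 0) = (q2, 0, L)  ⊢  [q2]□0110□ (head at position -1)
Step 10: δ(q2, □) = (qA, □, R)  ⊢  □[qA]0110□ (head at position 0)
The machine is in qA, so it halts and accepts.
Number of transitions executed: 10.

Final answer: 10 steps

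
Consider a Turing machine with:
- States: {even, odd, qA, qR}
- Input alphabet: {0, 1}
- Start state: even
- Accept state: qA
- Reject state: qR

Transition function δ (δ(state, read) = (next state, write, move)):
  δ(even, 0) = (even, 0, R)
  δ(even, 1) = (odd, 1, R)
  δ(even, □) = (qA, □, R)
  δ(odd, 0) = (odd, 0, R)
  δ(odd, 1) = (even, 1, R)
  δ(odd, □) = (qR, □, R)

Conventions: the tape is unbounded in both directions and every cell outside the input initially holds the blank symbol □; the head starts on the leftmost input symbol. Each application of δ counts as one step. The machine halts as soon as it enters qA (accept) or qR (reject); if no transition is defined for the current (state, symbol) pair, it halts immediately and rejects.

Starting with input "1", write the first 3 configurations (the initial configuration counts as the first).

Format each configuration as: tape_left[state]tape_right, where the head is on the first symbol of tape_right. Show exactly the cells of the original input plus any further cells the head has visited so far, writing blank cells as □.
Step 0: [even]1 (head at position 0)
Step 1: δ(even, 1) = (odd, 1, R)  ⊢  1[odd]□ (head at position 1)
Step 2: δ(odd, □) = (qR, □, R)  ⊢  1□[qR]□ (head at position 2)

Final answer: [even]1 ⊢ 1[odd]□ ⊢ 1□[qR]□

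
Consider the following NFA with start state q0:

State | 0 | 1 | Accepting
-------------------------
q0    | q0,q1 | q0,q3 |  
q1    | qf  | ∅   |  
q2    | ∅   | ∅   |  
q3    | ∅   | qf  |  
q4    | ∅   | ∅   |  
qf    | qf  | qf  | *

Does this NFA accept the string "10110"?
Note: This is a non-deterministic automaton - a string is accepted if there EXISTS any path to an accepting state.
Track the set of states the NFA could be in: start {q0}
Read '1': {q0} → {q0, q3}
Read '0': {q0, q3} → {q0, q1}
Read '1': {q0, q1} → {q0, q3}
Read '1': {q0, q3} → {q0, q3, qf}
Read '0': {q0, q3, qf} → {q0, q1, qf}
Final set {q0, q1, qf} contains accepting state(s) {qf} → accepted.

Final answer: Yes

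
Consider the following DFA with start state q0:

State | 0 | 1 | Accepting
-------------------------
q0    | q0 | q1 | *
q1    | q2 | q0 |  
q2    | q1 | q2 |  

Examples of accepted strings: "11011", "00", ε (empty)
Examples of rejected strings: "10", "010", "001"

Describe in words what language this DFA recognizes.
binary numbers divisible by 3 (treating the string as a binary integer; leading zeros allowed, the empty string counts as 0)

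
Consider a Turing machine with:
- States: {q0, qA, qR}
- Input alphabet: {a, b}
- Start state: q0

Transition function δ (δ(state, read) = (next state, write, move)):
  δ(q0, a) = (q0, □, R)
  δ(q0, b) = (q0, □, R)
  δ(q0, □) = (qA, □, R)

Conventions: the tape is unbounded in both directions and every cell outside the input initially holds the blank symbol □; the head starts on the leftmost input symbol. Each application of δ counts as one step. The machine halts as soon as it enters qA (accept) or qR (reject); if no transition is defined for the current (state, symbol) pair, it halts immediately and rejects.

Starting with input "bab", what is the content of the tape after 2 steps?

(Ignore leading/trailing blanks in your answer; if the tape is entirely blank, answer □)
Step 0: [q0]bab (head at position 0)
Step 1: δ(q0, b) = (q0, □, R)  ⊢  □[q0]ab (head at position 1)
Step 2: δ(q0, a) = (q0, □, R)  ⊢  □□[q0]b (head at position 2)
Tape after 2 steps (ignoring surrounding blanks): b

Final answer: Tape: b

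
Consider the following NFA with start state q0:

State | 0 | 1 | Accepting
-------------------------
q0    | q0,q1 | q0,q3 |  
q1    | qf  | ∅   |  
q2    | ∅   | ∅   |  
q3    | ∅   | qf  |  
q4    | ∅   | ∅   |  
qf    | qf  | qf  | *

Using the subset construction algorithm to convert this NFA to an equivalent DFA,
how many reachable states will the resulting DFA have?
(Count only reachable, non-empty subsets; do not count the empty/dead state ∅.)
Start subset: {q0}
{q0}: on 0 → {q0, q1}, on 1 → {q0, q3}
{q0, q1}: on 0 → {q0, q1, qf}, on 1 → {q0, q3}
{q0, q3}: on 0 → {q0, q1}, on 1 → {q0, q3, qf}
{q0, q1, qf}: on 0 → {q0, q1, qf}, on 1 → {q0, q3, qf}
{q0, q3, qf}: on 0 → {q0, q1, qf}, on 1 → {q0, q3, qf}
Reachable non-empty subsets: {q0}, {q0, q1}, {q0, q3}, {q0, q1, qf}, {q0, q3, qf} — 5 in total.

Final answer: 5 states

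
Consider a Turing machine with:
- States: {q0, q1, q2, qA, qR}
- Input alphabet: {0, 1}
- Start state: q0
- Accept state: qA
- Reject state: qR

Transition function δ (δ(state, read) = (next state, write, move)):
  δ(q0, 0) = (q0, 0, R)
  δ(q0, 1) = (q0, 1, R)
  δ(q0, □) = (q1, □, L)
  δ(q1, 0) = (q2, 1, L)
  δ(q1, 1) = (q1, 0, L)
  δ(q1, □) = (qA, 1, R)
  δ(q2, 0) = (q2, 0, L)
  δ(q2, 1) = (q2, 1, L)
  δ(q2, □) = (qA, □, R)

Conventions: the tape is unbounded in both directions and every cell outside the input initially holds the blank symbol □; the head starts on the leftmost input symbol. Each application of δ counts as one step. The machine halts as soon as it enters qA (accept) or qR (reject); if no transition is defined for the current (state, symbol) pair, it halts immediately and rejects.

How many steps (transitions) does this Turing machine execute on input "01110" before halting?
Step 0: [q0]01110 (head at position 0)
Step 1: δ(q0, 0) = (q0, 0, R)  ⊢  0[q0]1110 (head at position 1)
Step 2: δ(q0, 1) = (q0, 1, R)  ⊢  01[q0]110 (head at position 2)
Step 3: δ(q0, 1) = (q0, 1, R)  ⊢  011[q0]10 (head at position 3)
Step 4: δ(q0, 1) = (q0, 1, R)  ⊢  0111[q0]0 (head at position 4)
Step 5: δ(q0, 0) = (q0, 0, R)  ⊢  01110[q0]□ (head at position 5)
Step 6: δ(q0, □) = (q1, □, L)  ⊢  0111[q1]0□ (head at position 4)
Step 7: δ(q1, 0) = (q2, 1, L)  ⊢  011[q2]11□ (head at position 3)
Step 8: δ(q2, 1) = (q2, 1, L)  ⊢  01[q2]111□ (head at position 2)
Step 9: δ(q2, 1) = (q2, 1, L)  ⊢  0[q2]1111□ (head at position 1)
Step 10: δ(q2, 1) = (q2, 1, L)  ⊢  [q2]01111□ (head at position 0)
Step 11: δ(q2, 0) = (q2, 0, L)  ⊢  [q2]□01111□ (head at position -1)
Step 12: δ(q2, □) = (qA, □, R)  ⊢  □[qA]01111□ (head at position 0)
The machine is in qA, so it halts and accepts.
Number of transitions executed: 12.

Final answer: 12 steps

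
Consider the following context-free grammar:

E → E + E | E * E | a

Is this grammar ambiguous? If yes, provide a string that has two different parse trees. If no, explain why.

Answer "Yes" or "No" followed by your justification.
Two different leftmost derivations of a + a * a:
  (1) E ⇒ E + E ⇒ a + E ⇒ a + E * E ⇒ a + a * E ⇒ a + a * a   (tree groups a + (a * a))
  (2) E ⇒ E * E ⇒ E + E * E ⇒ a + E * E ⇒ a + a * E ⇒ a + a * a   (tree groups (a + a) * a)
Two distinct leftmost derivations = two distinct parse trees, so the grammar is ambiguous.

Final answer: Yes - the string 'a + a * a' has two distinct leftmost derivations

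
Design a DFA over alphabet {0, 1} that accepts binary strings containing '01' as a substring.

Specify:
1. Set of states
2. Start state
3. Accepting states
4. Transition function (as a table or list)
One valid DFA (any DFA recognizing the same language is acceptable):
States: {q0, q1, q2}
Start: q0
Accepting: {q2}
Transitions (accepting states marked with *):
State | 0 | 1 | Accepting
-------------------------
q0    | q1 | q0 |  
q1    | q1 | q2 |  
q2    | q2 | q2 | *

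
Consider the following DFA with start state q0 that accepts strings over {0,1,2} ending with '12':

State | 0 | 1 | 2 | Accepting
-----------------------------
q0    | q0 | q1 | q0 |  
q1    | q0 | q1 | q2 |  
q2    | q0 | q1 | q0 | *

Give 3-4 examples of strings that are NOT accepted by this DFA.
Any strings that end in a non-accepting state work; for example:
"010": q0 → q0 → q1 → q0; q0 is not accepting → rejected
"0222": q0 → q0 → q0 → q0 → q0; q0 is not accepting → rejected
"1020": q0 → q1 → q0 → q0 → q0; q0 is not accepting → rejected
"2011": q0 → q0 → q0 → q1 → q1; q1 is not accepting → rejected

Final answer: "010", "0222", "1020", "2011"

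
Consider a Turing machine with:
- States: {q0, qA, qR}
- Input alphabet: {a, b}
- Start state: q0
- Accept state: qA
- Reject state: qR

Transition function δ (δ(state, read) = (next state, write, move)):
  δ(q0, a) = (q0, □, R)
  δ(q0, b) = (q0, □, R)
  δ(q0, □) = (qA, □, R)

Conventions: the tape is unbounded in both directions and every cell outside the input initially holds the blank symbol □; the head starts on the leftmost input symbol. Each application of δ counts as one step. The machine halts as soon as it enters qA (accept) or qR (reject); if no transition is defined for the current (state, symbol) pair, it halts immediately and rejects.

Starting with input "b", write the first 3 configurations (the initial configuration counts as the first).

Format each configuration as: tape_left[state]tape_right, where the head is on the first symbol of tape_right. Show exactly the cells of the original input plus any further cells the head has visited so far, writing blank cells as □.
Step 0: [q0]b (head at position 0)
Step 1: δ(q0, b) = (q0, □, R)  ⊢  □[q0]□ (head at position 1)
Step 2: δ(q0, □) = (qA, □, R)  ⊢  □□[qA]□ (head at position 2)

Final answer: [q0]b ⊢ □[q0]□ ⊢ □□[qA]□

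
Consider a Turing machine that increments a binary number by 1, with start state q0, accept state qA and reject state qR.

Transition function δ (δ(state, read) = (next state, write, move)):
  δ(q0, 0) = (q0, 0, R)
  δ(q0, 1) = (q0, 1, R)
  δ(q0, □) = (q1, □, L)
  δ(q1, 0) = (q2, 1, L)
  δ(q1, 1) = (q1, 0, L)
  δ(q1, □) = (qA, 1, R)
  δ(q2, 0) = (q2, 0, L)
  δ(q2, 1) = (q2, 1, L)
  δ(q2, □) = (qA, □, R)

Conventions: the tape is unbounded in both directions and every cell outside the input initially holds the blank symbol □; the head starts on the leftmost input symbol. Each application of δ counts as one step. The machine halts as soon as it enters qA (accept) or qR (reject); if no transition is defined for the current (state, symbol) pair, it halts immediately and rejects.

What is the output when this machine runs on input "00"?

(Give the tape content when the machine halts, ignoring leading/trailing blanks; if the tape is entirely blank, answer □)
Step 0: [q0]00 (head at position 0)
Step 1: δ(q0, 0) = (q0, 0, R)  ⊢  0[q0]0 (head at position 1)
Step 2: δ(q0, 0) = (q0, 0, R)  ⊢  00[q0]□ (head at position 2)
Step 3: δ(q0, □) = (q1, □, L)  ⊢  0[q1]0□ (head at position 1)
Step 4: δ(q1, 0) = (q2, 1, L)  ⊢  [q2]01□ (head at position 0)
Step 5: δ(q2, 0) = (q2, 0, L)  ⊢  [q2]□01□ (head at position -1)
Step 6: δ(q2, □) = (qA, □, R)  ⊢  □[qA]01□ (head at position 0)
The machine is in qA, so it halts and accepts.
Tape content when halted (ignoring surrounding blanks): 01

Final answer: Output: 01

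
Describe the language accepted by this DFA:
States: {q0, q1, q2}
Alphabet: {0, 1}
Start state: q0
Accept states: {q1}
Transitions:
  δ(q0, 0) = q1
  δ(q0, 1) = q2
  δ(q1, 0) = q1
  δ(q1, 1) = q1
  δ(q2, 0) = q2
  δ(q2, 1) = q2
Analyzing the DFA structure:
Start state: q0
Accept states: {q1}
Interpreting what each state remembers (checking against the transitions):
  q0: nothing has been read yet
  q1: the first symbol was 0
  q2: the first symbol was 1 (trap state)
  δ(q0, 0): in q0 (nothing has been read yet), after reading 0 we have: the first symbol was 0 → q1
  δ(q0, 1): in q0 (nothing has been read yet), after reading 1 we have: the first symbol was 1 (trap state) → q2
  δ(q1, 0): in q1 (the first symbol was 0), after reading 0 we have: the first symbol was 0 → q1
  δ(q1, 1): in q1 (the first symbol was 0), after reading 1 we have: the first symbol was 0 → q1
  δ(q2, 0): in q2 (the first symbol was 1 (trap state)), after reading 0 we have: the first symbol was 1 (trap state) → q2
  δ(q2, 1): in q2 (the first symbol was 1 (trap state)), after reading 1 we have: the first symbol was 1 (trap state) → q2
A string is accepted iff it ends in {q1}, i.e. the first symbol was 0.
Language: All binary strings starting with 0

Final answer: All binary strings starting with 0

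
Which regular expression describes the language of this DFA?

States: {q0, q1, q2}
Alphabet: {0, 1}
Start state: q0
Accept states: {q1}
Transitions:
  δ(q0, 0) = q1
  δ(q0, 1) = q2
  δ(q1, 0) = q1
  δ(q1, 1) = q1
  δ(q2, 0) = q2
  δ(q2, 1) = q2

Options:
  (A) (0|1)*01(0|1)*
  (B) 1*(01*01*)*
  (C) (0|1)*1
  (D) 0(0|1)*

Testing sample strings against the DFA:
  '001' -> accepted
  '110' -> rejected
  '01' -> accepted
  '11100' -> rejected
Checking each option for a counterexample:
  (A) (0|1)*01(0|1)*: '0' is accepted by the DFA but does not match the regex → eliminated
  (B) 1*(01*01*)*: ε is rejected by the DFA but matches the regex → eliminated
  (C) (0|1)*1: '0' is accepted by the DFA but does not match the regex → eliminated
  (D) 0(0|1)*: agrees with the DFA on all strings of length ≤ 4
Only (D) 0(0|1)* is consistent with the DFA.

Final answer: (D) 0(0|1)*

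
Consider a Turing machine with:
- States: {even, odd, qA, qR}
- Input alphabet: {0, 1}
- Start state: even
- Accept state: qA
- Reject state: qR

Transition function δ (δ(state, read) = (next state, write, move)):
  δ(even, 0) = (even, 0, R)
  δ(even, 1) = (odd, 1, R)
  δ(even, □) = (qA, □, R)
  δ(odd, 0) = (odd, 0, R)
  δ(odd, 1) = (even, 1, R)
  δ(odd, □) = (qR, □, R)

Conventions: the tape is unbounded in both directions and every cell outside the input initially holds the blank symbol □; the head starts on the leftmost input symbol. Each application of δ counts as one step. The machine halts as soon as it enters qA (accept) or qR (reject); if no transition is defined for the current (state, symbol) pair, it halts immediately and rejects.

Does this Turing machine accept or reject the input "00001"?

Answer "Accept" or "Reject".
Step 0: [even]00001 (head at position 0)
Step 1: δ(even, 0) = (even, 0, R)  ⊢  0[even]0001 (head at position 1)
Step 2: δ(even, 0) = (even, 0, R)  ⊢  00[even]001 (head at position 2)
Step 3: δ(even, 0) = (even, 0, R)  ⊢  000[even]01 (head at position 3)
Step 4: δ(even, 0) = (even, 0, R)  ⊢  0000[even]1 (head at position 4)
Step 5: δ(even, 1) = (odd, 1, R)  ⊢  00001[odd]□ (head at position 5)
Step 6: δ(odd, □) = (qR, □, R)  ⊢  00001□[qR]□ (head at position 6)
The machine is in qR, so it halts and rejects.

Final answer: Reject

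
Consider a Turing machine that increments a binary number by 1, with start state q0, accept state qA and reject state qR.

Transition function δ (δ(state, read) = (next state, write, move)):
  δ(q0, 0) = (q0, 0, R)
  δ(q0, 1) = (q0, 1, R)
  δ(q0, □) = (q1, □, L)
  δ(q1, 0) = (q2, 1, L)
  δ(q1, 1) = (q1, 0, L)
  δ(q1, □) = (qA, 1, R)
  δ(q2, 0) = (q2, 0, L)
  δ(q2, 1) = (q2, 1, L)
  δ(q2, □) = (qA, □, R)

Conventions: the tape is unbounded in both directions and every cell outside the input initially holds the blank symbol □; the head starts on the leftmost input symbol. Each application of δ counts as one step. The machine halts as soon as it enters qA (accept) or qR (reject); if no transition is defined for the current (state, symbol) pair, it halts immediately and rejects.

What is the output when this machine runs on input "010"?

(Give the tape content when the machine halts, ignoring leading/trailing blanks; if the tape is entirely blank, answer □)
Step 0: [q0]010 (head at position 0)
Step 1: δ(q0, 0) = (q0, 0, R)  ⊢  0[q0]10 (head at position 1)
Step 2: δ(q0, 1) = (q0, 1, R)  ⊢  01[q0]0 (head at position 2)
Step 3: δ(q0, 0) = (q0, 0, R)  ⊢  010[q0]□ (head at position 3)
Step 4: δ(q0, □) = (q1, □, L)  ⊢  01[q1]0□ (head at position 2)
Step 5: δ(q1, 0) = (q2, 1, L)  ⊢  0[q2]11□ (head at position 1)
Step 6: δ(q2, 1) = (q2, 1, L)  ⊢  [q2]011□ (head at position 0)
Step 7: δ(q2, 0) = (q2, 0, L)  ⊢  [q2]□011□ (head at position -1)
Step 8: δ(q2, □) = (qA, □, R)  ⊢  □[qA]011□ (head at position 0)
The machine is in qA, so it halts and accepts.
Tape content when halted (ignoring surrounding blanks): 011

Final answer: Output: 011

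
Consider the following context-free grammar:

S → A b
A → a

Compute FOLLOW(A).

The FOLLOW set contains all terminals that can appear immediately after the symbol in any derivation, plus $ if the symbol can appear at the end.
A occurs only in S → A b, where it is immediately followed by the terminal b. So FOLLOW(A) = {b}.

Final answer: {b}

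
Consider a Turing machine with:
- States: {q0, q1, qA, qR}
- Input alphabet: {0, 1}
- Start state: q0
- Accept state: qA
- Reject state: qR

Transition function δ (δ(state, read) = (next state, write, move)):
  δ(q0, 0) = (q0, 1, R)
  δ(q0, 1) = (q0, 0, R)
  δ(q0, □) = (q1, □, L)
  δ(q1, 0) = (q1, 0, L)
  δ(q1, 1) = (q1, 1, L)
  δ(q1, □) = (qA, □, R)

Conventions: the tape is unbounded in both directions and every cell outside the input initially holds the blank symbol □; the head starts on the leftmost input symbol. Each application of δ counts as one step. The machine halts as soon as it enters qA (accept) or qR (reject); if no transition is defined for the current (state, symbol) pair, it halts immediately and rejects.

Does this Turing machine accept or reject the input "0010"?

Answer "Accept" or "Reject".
Step 0: [q0]0010 (head at position 0)
Step 1: δ(q0, 0) = (q0, 1, R)  ⊢  1[q0]010 (head at position 1)
Step 2: δ(q0, 0) = (q0, 1, R)  ⊢  11[q0]10 (head at position 2)
Step 3: δ(q0, 1) = (q0, 0, R)  ⊢  110[q0]0 (head at position 3)
Step 4: δ(q0, 0) = (q0, 1, R)  ⊢  1101[q0]□ (head at position 4)
Step 5: δ(q0, □) = (q1, □, L)  ⊢  110[q1]1□ (head at position 3)
Step 6: δ(q1, 1) = (q1, 1, L)  ⊢  11[q1]01□ (head at position 2)
Step 7: δ(q1, 0) = (q1, 0, L)  ⊢  1[q1]101□ (head at position 1)
Step 8: δ(q1, 1) = (q1, 1, L)  ⊢  [q1]1101□ (head at position 0)
Step 9: δ(q1, 1) = (q1, 1, L)  ⊢  [q1]□1101□ (head at position -1)
Step 10: δ(q1, □) = (qA, □, R)  ⊢  □[qA]1101□ (head at position 0)
The machine is in qA, so it halts and accepts.

Final answer: Accept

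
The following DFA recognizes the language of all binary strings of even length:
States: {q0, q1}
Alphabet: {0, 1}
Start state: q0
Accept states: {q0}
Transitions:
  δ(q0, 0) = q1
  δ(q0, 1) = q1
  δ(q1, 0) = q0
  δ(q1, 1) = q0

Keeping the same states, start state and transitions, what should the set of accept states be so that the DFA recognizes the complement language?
The DFA is complete (every state has a transition on every symbol), so the complement
is recognized by the same DFA with accepting and non-accepting states swapped.
Original accept states: {q0}
Complement accept states = All states - Original accept states
= {q0, q1} - {q0}
= {q1}
Complement language: strings of ODD length

Final answer: {q1}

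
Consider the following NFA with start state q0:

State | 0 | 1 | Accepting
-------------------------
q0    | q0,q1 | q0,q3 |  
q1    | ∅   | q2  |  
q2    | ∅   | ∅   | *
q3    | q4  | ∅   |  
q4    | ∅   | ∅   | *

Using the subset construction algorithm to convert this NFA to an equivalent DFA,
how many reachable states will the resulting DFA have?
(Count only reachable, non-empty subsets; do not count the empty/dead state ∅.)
Start subset: {q0}
{q0}: on 0 → {q0, q1}, on 1 → {q0, q3}
{q0, q1}: on 0 → {q0, q1}, on 1 → {q0, q2, q3}
{q0, q3}: on 0 → {q0, q1, q4}, on 1 → {q0, q3}
{q0, q2, q3}: on 0 → {q0, q1, q4}, on 1 → {q0, q3}
{q0, q1, q4}: on 0 → {q0, q1}, on 1 → {q0, q2, q3}
Reachable non-empty subsets: {q0}, {q0, q1}, {q0, q3}, {q0, q2, q3}, {q0, q1, q4} — 5 in total.

Final answer: 5 states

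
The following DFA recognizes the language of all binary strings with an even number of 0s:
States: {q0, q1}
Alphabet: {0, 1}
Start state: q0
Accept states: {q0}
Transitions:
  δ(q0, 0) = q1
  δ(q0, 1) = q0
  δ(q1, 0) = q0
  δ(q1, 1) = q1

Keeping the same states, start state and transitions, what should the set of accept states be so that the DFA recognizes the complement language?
The DFA is complete (every state has a transition on every symbol), so the complement
is recognized by the same DFA with accepting and non-accepting states swapped.
Original accept states: {q0}
Complement accept states = All states - Original accept states
= {q0, q1} - {q0}
= {q1}
Complement language: strings with an ODD number of 0s

Final answer: {q1}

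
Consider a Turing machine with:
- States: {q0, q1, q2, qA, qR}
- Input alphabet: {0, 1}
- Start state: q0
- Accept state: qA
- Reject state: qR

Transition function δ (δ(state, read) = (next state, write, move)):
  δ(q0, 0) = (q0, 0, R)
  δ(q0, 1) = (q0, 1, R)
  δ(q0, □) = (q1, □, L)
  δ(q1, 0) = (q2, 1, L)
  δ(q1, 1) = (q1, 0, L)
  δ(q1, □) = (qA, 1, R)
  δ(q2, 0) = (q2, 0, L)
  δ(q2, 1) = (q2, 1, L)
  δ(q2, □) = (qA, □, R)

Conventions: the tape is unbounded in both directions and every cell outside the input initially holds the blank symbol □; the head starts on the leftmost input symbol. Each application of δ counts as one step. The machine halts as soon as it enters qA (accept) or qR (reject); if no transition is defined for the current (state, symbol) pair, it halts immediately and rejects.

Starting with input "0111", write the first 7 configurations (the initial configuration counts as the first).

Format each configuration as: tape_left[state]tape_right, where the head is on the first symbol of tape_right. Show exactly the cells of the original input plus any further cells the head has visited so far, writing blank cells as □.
Step 0: [q0]0111 (head at position 0)
Step 1: δ(q0, 0) = (q0, 0, R)  ⊢  0[q0]111 (head at position 1)
Step 2: δ(q0, 1) = (q0, 1, R)  ⊢  01[q0]11 (head at position 2)
Step 3: δ(q0, 1) = (q0, 1, R)  ⊢  011[q0]1 (head at position 3)
Step 4: δ(q0, 1) = (q0, 1, R)  ⊢  0111[q0]□ (head at position 4)
Step 5: δ(q0, □) = (q1, □, L)  ⊢  011[q1]1□ (head at position 3)
Step 6: δ(q1, 1) = (q1, 0, L)  ⊢  01[q1]10□ (head at position 2)

Final answer: [q0]0111 ⊢ 0[q0]111 ⊢ 01[q0]11 ⊢ 011[q0]1 ⊢ 0111[q0]□ ⊢ 011[q1]1□ ⊢ 01[q1]10□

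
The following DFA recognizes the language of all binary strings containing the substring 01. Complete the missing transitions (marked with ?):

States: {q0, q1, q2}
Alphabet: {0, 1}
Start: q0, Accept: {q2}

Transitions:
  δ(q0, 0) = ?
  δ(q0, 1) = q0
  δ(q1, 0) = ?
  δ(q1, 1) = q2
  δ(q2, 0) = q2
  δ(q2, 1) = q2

What each state remembers (consistent with the given transitions and accept states):
  q0: 01 not seen yet and the last symbol was not 0
  q1: 01 not seen yet and the last symbol was 0
  q2: the substring 01 has already been seen
Filling in the missing entries:
  δ(q0, 0): in q0 (01 not seen yet and the last symbol was not 0), after reading 0 we have: 01 not seen yet and the last symbol was 0 → q1
  δ(q1, 0): in q1 (01 not seen yet and the last symbol was 0), after reading 0 we have: 01 not seen yet and the last symbol was 0 → q1

Final answer: δ(q0, 0) = q1; δ(q1, 0) = q1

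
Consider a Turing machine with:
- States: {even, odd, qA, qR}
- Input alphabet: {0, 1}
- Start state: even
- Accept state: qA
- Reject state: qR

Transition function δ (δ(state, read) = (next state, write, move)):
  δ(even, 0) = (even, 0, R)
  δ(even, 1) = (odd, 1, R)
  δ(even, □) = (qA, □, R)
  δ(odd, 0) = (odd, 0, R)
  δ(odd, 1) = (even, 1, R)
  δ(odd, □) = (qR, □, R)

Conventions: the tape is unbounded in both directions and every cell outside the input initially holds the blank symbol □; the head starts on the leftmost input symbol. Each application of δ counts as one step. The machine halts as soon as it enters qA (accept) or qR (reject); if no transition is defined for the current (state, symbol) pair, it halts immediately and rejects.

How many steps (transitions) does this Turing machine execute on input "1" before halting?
Step 0: [even]1 (head at position 0)
Step 1: δ(even, 1) = (odd, 1, R)  ⊢  1[odd]□ (head at position 1)
Step 2: δ(odd, □) = (qR, □, R)  ⊢  1□[qR]□ (head at position 2)
The machine is in qR, so it halts and rejects.
Number of transitions executed: 2.

Final answer: 2 steps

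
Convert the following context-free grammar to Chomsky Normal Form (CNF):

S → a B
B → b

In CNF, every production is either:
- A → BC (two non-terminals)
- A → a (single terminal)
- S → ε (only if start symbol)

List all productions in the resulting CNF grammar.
The grammar has no ε-productions or unit productions to eliminate.
S → a B has terminal a in a right-hand side of length ≥ 2: introduce T_a → a and use T_a in place of a.
B → b is already in CNF (single terminal) – keep it.
S → a B becomes S → T_a B.
Resulting CNF grammar (3 productions): T_a → a; B → b; S → T_a B

Final answer: T_a → a; B → b; S → T_a B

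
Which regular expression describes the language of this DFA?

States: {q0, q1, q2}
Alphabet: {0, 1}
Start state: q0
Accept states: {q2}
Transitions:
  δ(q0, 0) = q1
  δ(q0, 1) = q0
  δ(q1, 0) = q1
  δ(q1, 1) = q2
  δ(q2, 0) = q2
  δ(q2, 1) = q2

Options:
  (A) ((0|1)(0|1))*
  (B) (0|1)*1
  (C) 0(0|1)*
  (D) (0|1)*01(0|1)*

Testing sample strings against the DFA:
  '0011' -> accepted
  '01100' -> accepted
  '110' -> rejected
  '110' -> rejected
Checking each option for a counterexample:
  (A) ((0|1)(0|1))*: ε is rejected by the DFA but matches the regex → eliminated
  (B) (0|1)*1: '1' is rejected by the DFA but matches the regex → eliminated
  (C) 0(0|1)*: '0' is rejected by the DFA but matches the regex → eliminated
  (D) (0|1)*01(0|1)*: agrees with the DFA on all strings of length ≤ 4
Only (D) (0|1)*01(0|1)* is consistent with the DFA.

Final answer: (D) (0|1)*01(0|1)*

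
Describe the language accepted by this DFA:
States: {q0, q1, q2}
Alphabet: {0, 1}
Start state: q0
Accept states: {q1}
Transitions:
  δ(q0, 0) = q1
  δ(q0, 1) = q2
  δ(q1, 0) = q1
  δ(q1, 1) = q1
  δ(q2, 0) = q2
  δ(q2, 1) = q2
Analyzing the DFA structure:
Start state: q0
Accept states: {q1}
Interpreting what each state remembers (checking against the transitions):
  q0: nothing has been read yet
  q1: the first symbol was 0
  q2: the first symbol was 1 (trap state)
  δ(q0, 0): in q0 (nothing has been read yet), after reading 0 we have: the first symbol was 0 → q1
  δ(q0, 1): in q0 (nothing has been read yet), after reading 1 we have: the first symbol was 1 (trap state) → q2
  δ(q1, 0): in q1 (the first symbol was 0), after reading 0 we have: the first symbol was 0 → q1
  δ(q1, 1): in q1 (the first symbol was 0), after reading 1 we have: the first symbol was 0 → q1
  δ(q2, 0): in q2 (the first symbol was 1 (trap state)), after reading 0 we have: the first symbol was 1 (trap state) → q2
  δ(q2, 1): in q2 (the first symbol was 1 (trap state)), after reading 1 we have: the first symbol was 1 (trap state) → q2
A string is accepted iff it ends in {q1}, i.e. the first symbol was 0.
Language: All binary strings starting with 0

Final answer: All binary strings starting with 0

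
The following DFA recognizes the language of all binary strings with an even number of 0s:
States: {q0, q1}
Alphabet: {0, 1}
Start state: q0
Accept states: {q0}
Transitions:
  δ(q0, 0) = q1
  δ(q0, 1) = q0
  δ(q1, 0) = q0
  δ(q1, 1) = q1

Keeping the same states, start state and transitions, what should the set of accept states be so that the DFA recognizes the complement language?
The DFA is complete (every state has a transition on every symbol), so the complement
is recognized by the same DFA with accepting and non-accepting states swapped.
Original accept states: {q0}
Complement accept states = All states - Original accept states
= {q0, q1} - {q0}
= {q1}
Complement language: strings with an ODD number of 0s

Final answer: {q1}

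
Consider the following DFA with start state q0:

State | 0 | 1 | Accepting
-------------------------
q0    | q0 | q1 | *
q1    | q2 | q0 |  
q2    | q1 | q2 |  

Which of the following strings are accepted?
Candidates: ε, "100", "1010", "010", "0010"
ε: q0; q0 is accepting → accepted
"100": q0 → q1 → q2 → q1; q1 is not accepting → rejected
"1010": q0 → q1 → q2 → q2 → q1; q1 is not accepting → rejected
"010": q0 → q0 → q1 → q2; q2 is not accepting → rejected
"0010": q0 → q0 → q0 → q1 → q2; q2 is not accepting → rejected

Final answer: ε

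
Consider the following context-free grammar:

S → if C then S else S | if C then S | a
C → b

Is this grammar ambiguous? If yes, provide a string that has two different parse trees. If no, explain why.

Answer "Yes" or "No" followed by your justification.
The 'dangling else' can attach to either if. Two leftmost derivations of  if b then if b then a else a:
  (1) S ⇒ if C then S else S ⇒ if b then S else S ⇒ if b then if C then S else S ⇒ if b then if b then S else S ⇒ if b then if b then a else S ⇒ if b then if b then a else a   (else belongs to the outer if)
  (2) S ⇒ if C then S ⇒ if b then S ⇒ if b then if C then S else S ⇒ if b then if b then S else S ⇒ if b then if b then a else S ⇒ if b then if b then a else a   (else belongs to the inner if)
Two distinct parse trees for the same string, so the grammar is ambiguous.

Final answer: Yes - the string 'if b then if b then a else a' has two distinct leftmost derivations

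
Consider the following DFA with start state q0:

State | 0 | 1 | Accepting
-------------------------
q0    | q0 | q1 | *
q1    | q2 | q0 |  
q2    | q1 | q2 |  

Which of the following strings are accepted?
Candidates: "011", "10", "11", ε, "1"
"011": q0 → q0 → q1 → q0; q0 is accepting → accepted
"10": q0 → q1 → q2; q2 is not accepting → rejected
"11": q0 → q1 → q0; q0 is accepting → accepted
ε: q0; q0 is accepting → accepted
"1": q0 → q1; q1 is not accepting → rejected

Final answer: "011", "11", ε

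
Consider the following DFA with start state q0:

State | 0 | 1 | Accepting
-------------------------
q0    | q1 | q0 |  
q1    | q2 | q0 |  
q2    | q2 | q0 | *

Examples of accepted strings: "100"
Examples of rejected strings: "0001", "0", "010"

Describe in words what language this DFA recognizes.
binary strings ending with '00'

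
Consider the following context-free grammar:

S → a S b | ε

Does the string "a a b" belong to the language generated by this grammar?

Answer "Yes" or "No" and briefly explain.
Every derivation applies S → a S b some number n of times and then S → ε, producing a^n b^n with equally many a's and b's. The string a a b has two a's but only one b, so it cannot be derived.

Final answer: No - no valid derivation exists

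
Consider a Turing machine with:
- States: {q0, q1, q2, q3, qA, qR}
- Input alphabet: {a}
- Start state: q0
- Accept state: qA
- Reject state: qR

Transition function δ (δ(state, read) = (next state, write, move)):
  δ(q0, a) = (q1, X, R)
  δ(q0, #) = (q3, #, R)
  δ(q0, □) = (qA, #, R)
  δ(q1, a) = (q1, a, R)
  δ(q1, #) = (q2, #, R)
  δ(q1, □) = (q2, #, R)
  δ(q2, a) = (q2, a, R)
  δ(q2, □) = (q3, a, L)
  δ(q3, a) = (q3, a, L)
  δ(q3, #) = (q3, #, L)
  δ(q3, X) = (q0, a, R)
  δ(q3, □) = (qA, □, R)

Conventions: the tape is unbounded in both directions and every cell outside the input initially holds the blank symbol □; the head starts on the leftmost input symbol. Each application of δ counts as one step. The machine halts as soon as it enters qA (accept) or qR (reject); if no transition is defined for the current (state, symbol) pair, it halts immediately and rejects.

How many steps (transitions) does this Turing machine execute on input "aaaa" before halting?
Trace (configuration after each step, as tape_left[state]tape_right with head position):
Step 0: [q0]aaaa (head at position 0)
Step 1: X[q1]aaa (head 1)
Step 2: Xa[q1]aa (head 2)
Step 3: Xaa[q1]a (head 3)
Step 4: Xaaa[q1]□ (head 4)
Step 5: Xaaa#[q2]□ (head 5)
Step 6: Xaaa[q3]#a (head 4)
Step 7: Xaa[q3]a#a (head 3)
Step 8: Xa[q3]aa#a (head 2)
Step 9: X[q3]aaa#a (head 1)
Step 10: [q3]Xaaa#a (head 0)
Step 11: a[q0]aaa#a (head 1)
Step 12: aX[q1]aa#a (head 2)
Step 13: aXa[q1]a#a (head 3)
Step 14: aXaa[q1]#a (head 4)
Step 15: aXaa#[q2]a (head 5)
Step 16: aXaa#a[q2]□ (head 6)
Step 17: aXaa#[q3]aa (head 5)
Step 18: aXaa[q3]#aa (head 4)
Step 19: aXa[q3]a#aa (head 3)
Step 20: aX[q3]aa#aa (head 2)
Step 21: a[q3]Xaa#aa (head 1)
Step 22: aa[q0]aa#aa (head 2)
Step 23: aaX[q1]a#aa (head 3)
Step 24: aaXa[q1]#aa (head 4)
Step 25: aaXa#[q2]aa (head 5)
Step 26: aaXa#a[q2]a (head 6)
Step 27: aaXa#aa[q2]□ (head 7)
Step 28: aaXa#a[q3]aa (head 6)
Step 29: aaXa#[q3]aaa (head 5)
Step 30: aaXa[q3]#aaa (head 4)
Step 31: aaX[q3]a#aaa (head 3)
Step 32: aa[q3]Xa#aaa (head 2)
Step 33: aaa[q0]a#aaa (head 3)
Step 34: aaaX[q1]#aaa (head 4)
Step 35: aaaX#[q2]aaa (head 5)
Step 36: aaaX#a[q2]aa (head 6)
Step 37: aaaX#aa[q2]a (head 7)
Step 38: aaaX#aaa[q2]□ (head 8)
Step 39: aaaX#aa[q3]aa (head 7)
Step 40: aaaX#a[q3]aaa (head 6)
Step 41: aaaX#[q3]aaaa (head 5)
Step 42: aaaX[q3]#aaaa (head 4)
Step 43: aaa[q3]X#aaaa (head 3)
Step 44: aaaa[q0]#aaaa (head 4)
Step 45: aaaa#[q3]aaaa (head 5)
Step 46: aaaa[q3]#aaaa (head 4)
Step 47: aaa[q3]a#aaaa (head 3)
Step 48: aa[q3]aa#aaaa (head 2)
Step 49: a[q3]aaa#aaaa (head 1)
Step 50: [q3]aaaa#aaaa (head 0)
Step 51: [q3]□aaaa#aaaa (head -1)
Step 52: □[qA]aaaa#aaaa (head 0)
The machine is in qA, so it halts and accepts.
Number of transitions executed: 52.

Final answer: 52 steps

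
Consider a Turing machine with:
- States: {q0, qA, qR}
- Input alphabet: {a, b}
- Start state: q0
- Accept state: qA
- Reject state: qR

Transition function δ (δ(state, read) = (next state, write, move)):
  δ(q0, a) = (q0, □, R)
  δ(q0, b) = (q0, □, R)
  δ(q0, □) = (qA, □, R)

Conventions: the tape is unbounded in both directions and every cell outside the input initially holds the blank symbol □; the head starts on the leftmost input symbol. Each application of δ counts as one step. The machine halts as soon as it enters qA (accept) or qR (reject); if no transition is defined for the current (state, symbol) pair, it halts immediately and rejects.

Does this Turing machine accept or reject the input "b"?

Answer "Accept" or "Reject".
Step 0: [q0]b (head at position 0)
Step 1: δ(q0, b) = (q0, □, R)  ⊢  □[q0]□ (head at position 1)
Step 2: δ(q0, □) = (qA, □, R)  ⊢  □□[qA]□ (head at position 2)
The machine is in qA, so it halts and accepts.

Final answer: Accept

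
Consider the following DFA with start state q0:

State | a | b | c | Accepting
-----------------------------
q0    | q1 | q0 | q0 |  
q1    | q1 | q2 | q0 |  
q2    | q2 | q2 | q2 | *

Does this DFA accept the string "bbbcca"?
Start in q0.
Read 'b': q0 → q0
Read 'b': q0 → q0
Read 'b': q0 → q0
Read 'c': q0 → q0
Read 'c': q0 → q0
Read 'a': q0 → q1
Final state q1 is not accepting, so the string is rejected.

Final answer: No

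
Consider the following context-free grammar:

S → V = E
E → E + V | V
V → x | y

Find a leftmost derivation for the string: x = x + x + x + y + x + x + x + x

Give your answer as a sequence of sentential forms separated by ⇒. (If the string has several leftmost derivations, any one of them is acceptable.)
Start with S.
Step 1: the leftmost non-terminal is S; apply S → V = E:  V = E
Step 2: the leftmost non-terminal is V; apply V → x:  x = E
Step 3: the leftmost non-terminal is E; apply E → E + V:  x = E + V
Step 4: the leftmost non-terminal is E; apply E → E + V:  x = E + V + V
Step 5: the leftmost non-terminal is E; apply E → E + V:  x = E + V + V + V
Step 6: the leftmost non-terminal is E; apply E → E + V:  x = E + V + V + V + V
Step 7: the leftmost non-terminal is E; apply E → E + V:  x = E + V + V + V + V + V
Step 8: the leftmost non-terminal is E; apply E → E + V:  x = E + V + V + V + V + V + V
Step 9: the leftmost non-terminal is E; apply E → E + V:  x = E + V + V + V + V + V + V + V
Step 10: the leftmost non-terminal is E; apply E → V:  x = V + V + V + V + V + V + V + V
Step 11: the leftmost non-terminal is V; apply V → x:  x = x + V + V + V + V + V + V + V
Step 12: the leftmost non-terminal is V; apply V → x:  x = x + x + V + V + V + V + V + V
Step 13: the leftmost non-terminal is V; apply V → x:  x = x + x + x + V + V + V + V + V
Step 14: the leftmost non-terminal is V; apply V → y:  x = x + x + x + y + V + V + V + V
Step 15: the leftmost non-terminal is V; apply V → x:  x = x + x + x + y + x + V + V + V
Step 16: the leftmost non-terminal is V; apply V → x:  x = x + x + x + y + x + x + V + V
Step 17: the leftmost non-terminal is V; apply V → x:  x = x + x + x + y + x + x + x + V
Step 18: the leftmost non-terminal is V; apply V → x:  x = x + x + x + y + x + x + x + x

Final answer: S ⇒ V = E ⇒ x = E ⇒ x = E + V ⇒ x = E + V + V ⇒ x = E + V + V + V ⇒ x = E + V + V + V + V ⇒ x = E + V + V + V + V + V ⇒ x = E + V + V + V + V + V + V ⇒ x = E + V + V + V + V + V + V + V ⇒ x = V + V + V + V + V + V + V + V ⇒ x = x + V + V + V + V + V + V + V ⇒ x = x + x + V + V + V + V + V + V ⇒ x = x + x + x + V + V + V + V + V ⇒ x = x + x + x + y + V + V + V + V ⇒ x = x + x + x + y + x + V + V + V ⇒ x = x + x + x + y + x + x + V + V ⇒ x = x + x + x + y + x + x + x + V ⇒ x = x + x + x + y + x + x + x + x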